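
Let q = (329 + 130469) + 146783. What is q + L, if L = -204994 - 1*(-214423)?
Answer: 287010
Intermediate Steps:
q = 277581 (q = 130798 + 146783 = 277581)
L = 9429 (L = -204994 + 214423 = 9429)
q + L = 277581 + 9429 = 287010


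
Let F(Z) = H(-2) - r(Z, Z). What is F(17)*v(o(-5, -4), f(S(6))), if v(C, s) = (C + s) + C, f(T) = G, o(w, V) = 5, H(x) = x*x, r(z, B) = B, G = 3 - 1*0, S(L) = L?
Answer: -169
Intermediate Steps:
G = 3 (G = 3 + 0 = 3)
H(x) = x**2
f(T) = 3
F(Z) = 4 - Z (F(Z) = (-2)**2 - Z = 4 - Z)
v(C, s) = s + 2*C
F(17)*v(o(-5, -4), f(S(6))) = (4 - 1*17)*(3 + 2*5) = (4 - 17)*(3 + 10) = -13*13 = -169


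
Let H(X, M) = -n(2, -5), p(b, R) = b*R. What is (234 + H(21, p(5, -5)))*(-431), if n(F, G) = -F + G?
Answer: -103871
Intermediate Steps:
n(F, G) = G - F
p(b, R) = R*b
H(X, M) = 7 (H(X, M) = -(-5 - 1*2) = -(-5 - 2) = -1*(-7) = 7)
(234 + H(21, p(5, -5)))*(-431) = (234 + 7)*(-431) = 241*(-431) = -103871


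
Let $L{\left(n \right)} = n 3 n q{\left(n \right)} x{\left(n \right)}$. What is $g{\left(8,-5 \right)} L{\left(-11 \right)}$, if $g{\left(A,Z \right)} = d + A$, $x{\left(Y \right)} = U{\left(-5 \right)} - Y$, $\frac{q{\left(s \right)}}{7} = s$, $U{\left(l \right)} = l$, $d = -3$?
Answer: $-838530$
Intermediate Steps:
$q{\left(s \right)} = 7 s$
$x{\left(Y \right)} = -5 - Y$
$g{\left(A,Z \right)} = -3 + A$
$L{\left(n \right)} = 21 n^{3} \left(-5 - n\right)$ ($L{\left(n \right)} = n 3 n 7 n \left(-5 - n\right) = n 21 n^{2} \left(-5 - n\right) = 21 n^{3} \left(-5 - n\right)$)
$g{\left(8,-5 \right)} L{\left(-11 \right)} = \left(-3 + 8\right) 21 \left(-11\right)^{3} \left(-5 - -11\right) = 5 \cdot 21 \left(-1331\right) \left(-5 + 11\right) = 5 \cdot 21 \left(-1331\right) 6 = 5 \left(-167706\right) = -838530$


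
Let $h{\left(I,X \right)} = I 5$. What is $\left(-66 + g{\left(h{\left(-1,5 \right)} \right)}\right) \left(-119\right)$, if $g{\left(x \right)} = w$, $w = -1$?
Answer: $7973$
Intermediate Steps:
$h{\left(I,X \right)} = 5 I$
$g{\left(x \right)} = -1$
$\left(-66 + g{\left(h{\left(-1,5 \right)} \right)}\right) \left(-119\right) = \left(-66 - 1\right) \left(-119\right) = \left(-67\right) \left(-119\right) = 7973$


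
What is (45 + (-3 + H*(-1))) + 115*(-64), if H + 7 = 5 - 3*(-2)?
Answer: -7322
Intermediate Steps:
H = 4 (H = -7 + (5 - 3*(-2)) = -7 + (5 + 6) = -7 + 11 = 4)
(45 + (-3 + H*(-1))) + 115*(-64) = (45 + (-3 + 4*(-1))) + 115*(-64) = (45 + (-3 - 4)) - 7360 = (45 - 7) - 7360 = 38 - 7360 = -7322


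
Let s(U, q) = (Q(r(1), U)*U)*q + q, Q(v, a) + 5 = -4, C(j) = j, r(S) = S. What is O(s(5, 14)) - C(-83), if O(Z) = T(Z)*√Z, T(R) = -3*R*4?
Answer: 83 + 14784*I*√154 ≈ 83.0 + 1.8346e+5*I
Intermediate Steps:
T(R) = -12*R
Q(v, a) = -9 (Q(v, a) = -5 - 4 = -9)
s(U, q) = q - 9*U*q (s(U, q) = (-9*U)*q + q = -9*U*q + q = q - 9*U*q)
O(Z) = -12*Z^(3/2) (O(Z) = (-12*Z)*√Z = -12*Z^(3/2))
O(s(5, 14)) - C(-83) = -12*14*√14*(1 - 9*5)^(3/2) - 1*(-83) = -12*14*√14*(1 - 45)^(3/2) + 83 = -12*(-1232*I*√154) + 83 = -(-14784)*I*√154 + 83 = 14784*I*√154 + 83 = 83 + 14784*I*√154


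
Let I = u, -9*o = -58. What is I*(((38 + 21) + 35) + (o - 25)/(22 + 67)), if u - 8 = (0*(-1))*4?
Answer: 601016/801 ≈ 750.33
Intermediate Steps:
o = 58/9 (o = -⅑*(-58) = 58/9 ≈ 6.4444)
u = 8 (u = 8 + (0*(-1))*4 = 8 + 0*4 = 8 + 0 = 8)
I = 8
I*(((38 + 21) + 35) + (o - 25)/(22 + 67)) = 8*(((38 + 21) + 35) + (58/9 - 25)/(22 + 67)) = 8*((59 + 35) - 167/9/89) = 8*(94 - 167/9*1/89) = 8*(94 - 167/801) = 8*(75127/801) = 601016/801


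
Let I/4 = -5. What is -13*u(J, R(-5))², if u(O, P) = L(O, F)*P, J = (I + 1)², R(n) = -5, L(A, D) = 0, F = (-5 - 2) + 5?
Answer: 0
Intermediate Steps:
I = -20 (I = 4*(-5) = -20)
F = -2 (F = -7 + 5 = -2)
J = 361 (J = (-20 + 1)² = (-19)² = 361)
u(O, P) = 0 (u(O, P) = 0*P = 0)
-13*u(J, R(-5))² = -13*0² = -13*0 = 0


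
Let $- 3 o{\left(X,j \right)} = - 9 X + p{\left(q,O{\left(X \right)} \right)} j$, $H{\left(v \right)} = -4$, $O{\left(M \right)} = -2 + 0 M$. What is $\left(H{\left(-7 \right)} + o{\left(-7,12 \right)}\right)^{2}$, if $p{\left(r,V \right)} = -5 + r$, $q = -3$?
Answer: $49$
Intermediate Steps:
$O{\left(M \right)} = -2$ ($O{\left(M \right)} = -2 + 0 = -2$)
$o{\left(X,j \right)} = 3 X + \frac{8 j}{3}$ ($o{\left(X,j \right)} = - \frac{- 9 X + \left(-5 - 3\right) j}{3} = - \frac{- 9 X - 8 j}{3} = 3 X + \frac{8 j}{3}$)
$\left(H{\left(-7 \right)} + o{\left(-7,12 \right)}\right)^{2} = \left(-4 + \left(3 \left(-7\right) + \frac{8}{3} \cdot 12\right)\right)^{2} = \left(-4 + \left(-21 + 32\right)\right)^{2} = \left(-4 + 11\right)^{2} = 7^{2} = 49$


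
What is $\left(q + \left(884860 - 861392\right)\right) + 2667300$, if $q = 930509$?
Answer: $3621277$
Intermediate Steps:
$\left(q + \left(884860 - 861392\right)\right) + 2667300 = \left(930509 + \left(884860 - 861392\right)\right) + 2667300 = \left(930509 + 23468\right) + 2667300 = 953977 + 2667300 = 3621277$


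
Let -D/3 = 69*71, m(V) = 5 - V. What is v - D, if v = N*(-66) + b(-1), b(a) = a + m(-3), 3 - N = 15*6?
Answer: 20446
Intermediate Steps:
N = -87 (N = 3 - 15*6 = 3 - 1*90 = 3 - 90 = -87)
b(a) = 8 + a (b(a) = a + (5 - 1*(-3)) = a + (5 + 3) = a + 8 = 8 + a)
v = 5749 (v = -87*(-66) + (8 - 1) = 5742 + 7 = 5749)
D = -14697 (D = -207*71 = -3*4899 = -14697)
v - D = 5749 - 1*(-14697) = 5749 + 14697 = 20446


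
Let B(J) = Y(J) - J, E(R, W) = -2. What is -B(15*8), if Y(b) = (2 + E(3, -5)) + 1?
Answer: 119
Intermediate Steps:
Y(b) = 1 (Y(b) = (2 - 2) + 1 = 0 + 1 = 1)
B(J) = 1 - J
-B(15*8) = -(1 - 15*8) = -(1 - 1*120) = -(1 - 120) = -1*(-119) = 119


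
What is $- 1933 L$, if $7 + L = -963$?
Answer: $1875010$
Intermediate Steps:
$L = -970$ ($L = -7 - 963 = -970$)
$- 1933 L = \left(-1933\right) \left(-970\right) = 1875010$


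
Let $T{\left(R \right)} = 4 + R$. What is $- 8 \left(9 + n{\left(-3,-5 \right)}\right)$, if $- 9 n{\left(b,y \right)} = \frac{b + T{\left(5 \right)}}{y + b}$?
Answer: $- \frac{218}{3} \approx -72.667$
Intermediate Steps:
$n{\left(b,y \right)} = - \frac{9 + b}{9 \left(b + y\right)}$ ($n{\left(b,y \right)} = - \frac{\left(b + \left(4 + 5\right)\right) \frac{1}{y + b}}{9} = - \frac{\left(b + 9\right) \frac{1}{b + y}}{9} = - \frac{\left(9 + b\right) \frac{1}{b + y}}{9} = - \frac{\frac{1}{b + y} \left(9 + b\right)}{9} = - \frac{9 + b}{9 \left(b + y\right)}$)
$- 8 \left(9 + n{\left(-3,-5 \right)}\right) = - 8 \left(9 + \frac{-1 - - \frac{1}{3}}{-3 - 5}\right) = - 8 \left(9 + \frac{-1 + \frac{1}{3}}{-8}\right) = - 8 \left(9 - - \frac{1}{12}\right) = - 8 \left(9 + \frac{1}{12}\right) = \left(-8\right) \frac{109}{12} = - \frac{218}{3}$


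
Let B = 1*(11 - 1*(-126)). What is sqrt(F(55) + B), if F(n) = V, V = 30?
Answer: sqrt(167) ≈ 12.923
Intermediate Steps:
F(n) = 30
B = 137 (B = 1*(11 + 126) = 1*137 = 137)
sqrt(F(55) + B) = sqrt(30 + 137) = sqrt(167)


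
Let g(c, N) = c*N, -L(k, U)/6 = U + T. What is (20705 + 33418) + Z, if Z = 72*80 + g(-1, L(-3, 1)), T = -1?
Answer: 59883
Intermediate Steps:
L(k, U) = 6 - 6*U (L(k, U) = -6*(U - 1) = -6*(-1 + U) = 6 - 6*U)
g(c, N) = N*c
Z = 5760 (Z = 72*80 + (6 - 6*1)*(-1) = 5760 + (6 - 6)*(-1) = 5760 + 0*(-1) = 5760 + 0 = 5760)
(20705 + 33418) + Z = (20705 + 33418) + 5760 = 54123 + 5760 = 59883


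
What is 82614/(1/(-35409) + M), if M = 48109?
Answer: 208948509/121677970 ≈ 1.7172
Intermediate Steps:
82614/(1/(-35409) + M) = 82614/(1/(-35409) + 48109) = 82614/(-1/35409 + 48109) = 82614/(1703491580/35409) = 82614*(35409/1703491580) = 208948509/121677970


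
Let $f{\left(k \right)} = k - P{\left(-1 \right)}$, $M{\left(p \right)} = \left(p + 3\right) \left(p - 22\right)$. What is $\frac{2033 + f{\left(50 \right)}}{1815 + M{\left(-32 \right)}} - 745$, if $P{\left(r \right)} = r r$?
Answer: $- \frac{838921}{1127} \approx -744.38$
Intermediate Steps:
$P{\left(r \right)} = r^{2}$
$M{\left(p \right)} = \left(-22 + p\right) \left(3 + p\right)$ ($M{\left(p \right)} = \left(3 + p\right) \left(-22 + p\right) = \left(-22 + p\right) \left(3 + p\right)$)
$f{\left(k \right)} = -1 + k$ ($f{\left(k \right)} = k - \left(-1\right)^{2} = k - 1 = -1 + k$)
$\frac{2033 + f{\left(50 \right)}}{1815 + M{\left(-32 \right)}} - 745 = \frac{2033 + \left(-1 + 50\right)}{1815 - \left(-542 - 1024\right)} - 745 = \frac{2033 + 49}{1815 + \left(-66 + 1024 + 608\right)} - 745 = \frac{2082}{1815 + 1566} - 745 = \frac{2082}{3381} - 745 = 2082 \cdot \frac{1}{3381} - 745 = \frac{694}{1127} - 745 = - \frac{838921}{1127}$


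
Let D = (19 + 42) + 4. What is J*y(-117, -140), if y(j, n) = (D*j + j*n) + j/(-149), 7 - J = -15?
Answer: 28767024/149 ≈ 1.9307e+5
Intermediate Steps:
D = 65 (D = 61 + 4 = 65)
J = 22 (J = 7 - 1*(-15) = 7 + 15 = 22)
y(j, n) = 9684*j/149 + j*n (y(j, n) = (65*j + j*n) + j/(-149) = (65*j + j*n) + j*(-1/149) = (65*j + j*n) - j/149 = 9684*j/149 + j*n)
J*y(-117, -140) = 22*((1/149)*(-117)*(9684 + 149*(-140))) = 22*((1/149)*(-117)*(9684 - 20860)) = 22*((1/149)*(-117)*(-11176)) = 22*(1307592/149) = 28767024/149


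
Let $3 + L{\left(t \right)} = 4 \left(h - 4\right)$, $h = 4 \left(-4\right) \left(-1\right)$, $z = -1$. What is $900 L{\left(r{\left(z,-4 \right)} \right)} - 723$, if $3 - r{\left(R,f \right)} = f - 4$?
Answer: $39777$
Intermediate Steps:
$r{\left(R,f \right)} = 7 - f$ ($r{\left(R,f \right)} = 3 - \left(f - 4\right) = 3 - \left(-4 + f\right) = 7 - f$)
$h = 16$ ($h = \left(-16\right) \left(-1\right) = 16$)
$L{\left(t \right)} = 45$ ($L{\left(t \right)} = -3 + 4 \left(16 - 4\right) = -3 + 4 \cdot 12 = -3 + 48 = 45$)
$900 L{\left(r{\left(z,-4 \right)} \right)} - 723 = 900 \cdot 45 - 723 = 40500 - 723 = 39777$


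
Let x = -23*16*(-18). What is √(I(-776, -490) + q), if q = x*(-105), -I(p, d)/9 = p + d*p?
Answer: 6*I*√114186 ≈ 2027.5*I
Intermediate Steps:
I(p, d) = -9*p - 9*d*p (I(p, d) = -9*(p + d*p) = -9*p - 9*d*p)
x = 6624 (x = -368*(-18) = 6624)
q = -695520 (q = 6624*(-105) = -695520)
√(I(-776, -490) + q) = √(-9*(-776)*(1 - 490) - 695520) = √(-9*(-776)*(-489) - 695520) = √(-3415176 - 695520) = √(-4110696) = 6*I*√114186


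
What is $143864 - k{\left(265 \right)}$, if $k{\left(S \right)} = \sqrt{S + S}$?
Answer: $143864 - \sqrt{530} \approx 1.4384 \cdot 10^{5}$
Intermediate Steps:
$k{\left(S \right)} = \sqrt{2} \sqrt{S}$ ($k{\left(S \right)} = \sqrt{2 S} = \sqrt{2} \sqrt{S}$)
$143864 - k{\left(265 \right)} = 143864 - \sqrt{2} \sqrt{265} = 143864 - \sqrt{530}$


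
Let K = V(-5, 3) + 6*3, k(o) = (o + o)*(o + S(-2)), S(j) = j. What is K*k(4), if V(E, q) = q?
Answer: 336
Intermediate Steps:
k(o) = 2*o*(-2 + o) (k(o) = (o + o)*(o - 2) = (2*o)*(-2 + o) = 2*o*(-2 + o))
K = 21 (K = 3 + 6*3 = 3 + 18 = 21)
K*k(4) = 21*(2*4*(-2 + 4)) = 21*(2*4*2) = 21*16 = 336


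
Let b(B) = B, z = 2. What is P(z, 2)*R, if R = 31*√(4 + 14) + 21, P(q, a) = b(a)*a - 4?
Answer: 0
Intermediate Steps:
P(q, a) = -4 + a² (P(q, a) = a*a - 4 = a² - 4 = -4 + a²)
R = 21 + 93*√2 (R = 31*√18 + 21 = 31*(3*√2) + 21 = 93*√2 + 21 = 21 + 93*√2 ≈ 152.52)
P(z, 2)*R = (-4 + 2²)*(21 + 93*√2) = (-4 + 4)*(21 + 93*√2) = 0*(21 + 93*√2) = 0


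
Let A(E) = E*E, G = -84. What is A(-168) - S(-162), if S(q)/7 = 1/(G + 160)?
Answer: 2145017/76 ≈ 28224.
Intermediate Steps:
A(E) = E²
S(q) = 7/76 (S(q) = 7/(-84 + 160) = 7/76)
A(-168) - S(-162) = (-168)² - 1*7/76 = 28224 - 7/76 = 2145017/76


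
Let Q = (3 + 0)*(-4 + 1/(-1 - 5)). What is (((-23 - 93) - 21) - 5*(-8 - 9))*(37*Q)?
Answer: 24050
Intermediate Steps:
Q = -25/2 (Q = 3*(-4 + 1/(-6)) = 3*(-4 - ⅙) = 3*(-25/6) = -25/2 ≈ -12.500)
(((-23 - 93) - 21) - 5*(-8 - 9))*(37*Q) = (((-23 - 93) - 21) - 5*(-8 - 9))*(37*(-25/2)) = ((-116 - 21) - 5*(-17))*(-925/2) = (-137 + 85)*(-925/2) = -52*(-925/2) = 24050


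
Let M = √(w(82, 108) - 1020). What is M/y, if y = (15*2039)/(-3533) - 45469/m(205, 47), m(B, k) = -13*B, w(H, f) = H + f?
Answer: 229645*I*√830/1930072 ≈ 3.4279*I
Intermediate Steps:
M = I*√830 (M = √((82 + 108) - 1020) = √(190 - 1020) = √(-830) = I*√830 ≈ 28.81*I)
y = 1930072/229645 (y = (15*2039)/(-3533) - 45469/((-13*205)) = 30585*(-1/3533) - 45469/(-2665) = -30585/3533 - 45469*(-1/2665) = -30585/3533 + 1109/65 = 1930072/229645 ≈ 8.4046)
M/y = (I*√830)/(1930072/229645) = (I*√830)*(229645/1930072) = 229645*I*√830/1930072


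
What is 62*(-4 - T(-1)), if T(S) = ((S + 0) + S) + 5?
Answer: -434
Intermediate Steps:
T(S) = 5 + 2*S (T(S) = (S + S) + 5 = 2*S + 5 = 5 + 2*S)
62*(-4 - T(-1)) = 62*(-4 - (5 + 2*(-1))) = 62*(-4 - (5 - 2)) = 62*(-4 - 1*3) = 62*(-4 - 3) = 62*(-7) = -434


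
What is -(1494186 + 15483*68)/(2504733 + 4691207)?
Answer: -254703/719594 ≈ -0.35395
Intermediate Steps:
-(1494186 + 15483*68)/(2504733 + 4691207) = -(1494186 + 1052844)/7195940 = -2547030/7195940 = -1*254703/719594 = -254703/719594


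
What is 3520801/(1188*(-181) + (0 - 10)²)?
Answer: -3520801/214928 ≈ -16.381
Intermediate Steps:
3520801/(1188*(-181) + (0 - 10)²) = 3520801/(-215028 + (-10)²) = 3520801/(-215028 + 100) = 3520801/(-214928) = 3520801*(-1/214928) = -3520801/214928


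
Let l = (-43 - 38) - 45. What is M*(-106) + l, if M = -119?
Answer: 12488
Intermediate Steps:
l = -126 (l = -81 - 45 = -126)
M*(-106) + l = -119*(-106) - 126 = 12614 - 126 = 12488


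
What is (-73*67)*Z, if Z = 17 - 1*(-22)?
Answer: -190749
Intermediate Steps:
Z = 39 (Z = 17 + 22 = 39)
(-73*67)*Z = -73*67*39 = -4891*39 = -190749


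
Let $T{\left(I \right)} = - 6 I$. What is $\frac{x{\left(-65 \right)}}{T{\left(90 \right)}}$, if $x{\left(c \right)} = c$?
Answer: $\frac{13}{108} \approx 0.12037$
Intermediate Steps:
$\frac{x{\left(-65 \right)}}{T{\left(90 \right)}} = - \frac{65}{\left(-6\right) 90} = - \frac{65}{-540} = \left(-65\right) \left(- \frac{1}{540}\right) = \frac{13}{108}$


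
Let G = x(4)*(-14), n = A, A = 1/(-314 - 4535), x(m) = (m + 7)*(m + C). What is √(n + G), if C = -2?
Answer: I*√7241947557/4849 ≈ 17.55*I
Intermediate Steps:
x(m) = (-2 + m)*(7 + m) (x(m) = (m + 7)*(m - 2) = (7 + m)*(-2 + m) = (-2 + m)*(7 + m))
A = -1/4849 (A = 1/(-4849) = -1/4849 ≈ -0.00020623)
n = -1/4849 ≈ -0.00020623
G = -308 (G = (-14 + 4² + 5*4)*(-14) = (-14 + 16 + 20)*(-14) = 22*(-14) = -308)
√(n + G) = √(-1/4849 - 308) = √(-1493493/4849) = I*√7241947557/4849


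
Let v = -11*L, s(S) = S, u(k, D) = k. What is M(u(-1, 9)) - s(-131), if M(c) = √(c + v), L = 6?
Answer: 131 + I*√67 ≈ 131.0 + 8.1853*I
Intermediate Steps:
v = -66 (v = -11*6 = -66)
M(c) = √(-66 + c) (M(c) = √(c - 66) = √(-66 + c))
M(u(-1, 9)) - s(-131) = √(-66 - 1) - 1*(-131) = √(-67) + 131 = I*√67 + 131 = 131 + I*√67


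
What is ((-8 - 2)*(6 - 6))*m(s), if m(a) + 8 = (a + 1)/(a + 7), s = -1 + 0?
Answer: 0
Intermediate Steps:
s = -1
m(a) = -8 + (1 + a)/(7 + a) (m(a) = -8 + (a + 1)/(a + 7) = -8 + (1 + a)/(7 + a))
((-8 - 2)*(6 - 6))*m(s) = ((-8 - 2)*(6 - 6))*((-55 - 7*(-1))/(7 - 1)) = (-10*0)*((-55 + 7)/6) = 0*((⅙)*(-48)) = 0*(-8) = 0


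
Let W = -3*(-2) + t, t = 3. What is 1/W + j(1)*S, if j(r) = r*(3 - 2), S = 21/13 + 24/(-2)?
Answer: -1202/117 ≈ -10.273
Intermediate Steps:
S = -135/13 (S = 21*(1/13) + 24*(-½) = 21/13 - 12 = -135/13 ≈ -10.385)
W = 9 (W = -3*(-2) + 3 = 6 + 3 = 9)
j(r) = r (j(r) = r*1 = r)
1/W + j(1)*S = 1/9 + 1*(-135/13) = ⅑ - 135/13 = -1202/117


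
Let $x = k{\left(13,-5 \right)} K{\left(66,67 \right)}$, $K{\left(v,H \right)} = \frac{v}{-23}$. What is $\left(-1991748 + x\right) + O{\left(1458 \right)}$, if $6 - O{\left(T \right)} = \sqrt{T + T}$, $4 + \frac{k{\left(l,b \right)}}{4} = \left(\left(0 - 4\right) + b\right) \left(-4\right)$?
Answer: $- \frac{45819756}{23} \approx -1.9922 \cdot 10^{6}$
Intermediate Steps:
$k{\left(l,b \right)} = 48 - 16 b$ ($k{\left(l,b \right)} = -16 + 4 \left(\left(0 - 4\right) + b\right) \left(-4\right) = -16 + 4 \left(-4 + b\right) \left(-4\right) = -16 + 4 \left(16 - 4 b\right) = -16 - \left(-64 + 16 b\right) = 48 - 16 b$)
$K{\left(v,H \right)} = - \frac{v}{23}$ ($K{\left(v,H \right)} = v \left(- \frac{1}{23}\right) = - \frac{v}{23}$)
$O{\left(T \right)} = 6 - \sqrt{2} \sqrt{T}$ ($O{\left(T \right)} = 6 - \sqrt{T + T} = 6 - \sqrt{2 T} = 6 - \sqrt{2} \sqrt{T}$)
$x = - \frac{8448}{23}$ ($x = \left(48 - -80\right) \left(\left(- \frac{1}{23}\right) 66\right) = \left(48 + 80\right) \left(- \frac{66}{23}\right) = 128 \left(- \frac{66}{23}\right) = - \frac{8448}{23} \approx -367.3$)
$\left(-1991748 + x\right) + O{\left(1458 \right)} = \left(-1991748 - \frac{8448}{23}\right) + \left(6 - \sqrt{2} \sqrt{1458}\right) = - \frac{45818652}{23} + \left(6 - \sqrt{2} \cdot 27 \sqrt{2}\right) = - \frac{45818652}{23} + \left(6 - 54\right) = - \frac{45818652}{23} - 48 = - \frac{45819756}{23}$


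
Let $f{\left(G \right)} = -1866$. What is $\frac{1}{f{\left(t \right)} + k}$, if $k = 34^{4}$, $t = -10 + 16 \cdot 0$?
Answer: $\frac{1}{1334470} \approx 7.4936 \cdot 10^{-7}$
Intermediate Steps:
$t = -10$ ($t = -10 + 0 = -10$)
$k = 1336336$
$\frac{1}{f{\left(t \right)} + k} = \frac{1}{-1866 + 1336336} = \frac{1}{1334470}$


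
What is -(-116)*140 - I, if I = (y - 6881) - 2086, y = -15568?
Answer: 40775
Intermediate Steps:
I = -24535 (I = (-15568 - 6881) - 2086 = -22449 - 2086 = -24535)
-(-116)*140 - I = -(-116)*140 - 1*(-24535) = -1*(-16240) + 24535 = 16240 + 24535 = 40775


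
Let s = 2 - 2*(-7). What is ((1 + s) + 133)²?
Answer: 22500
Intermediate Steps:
s = 16 (s = 2 + 14 = 16)
((1 + s) + 133)² = ((1 + 16) + 133)² = (17 + 133)² = 150² = 22500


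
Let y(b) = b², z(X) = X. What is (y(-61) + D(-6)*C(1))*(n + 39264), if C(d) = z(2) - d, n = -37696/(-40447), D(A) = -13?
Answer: 5888855394432/40447 ≈ 1.4559e+8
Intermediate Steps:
n = 37696/40447 (n = -37696*(-1/40447) = 37696/40447 ≈ 0.93198)
C(d) = 2 - d
(y(-61) + D(-6)*C(1))*(n + 39264) = ((-61)² - 13*(2 - 1*1))*(37696/40447 + 39264) = (3721 - 13*(2 - 1))*(1588148704/40447) = (3721 - 13*1)*(1588148704/40447) = (3721 - 13)*(1588148704/40447) = 3708*(1588148704/40447) = 5888855394432/40447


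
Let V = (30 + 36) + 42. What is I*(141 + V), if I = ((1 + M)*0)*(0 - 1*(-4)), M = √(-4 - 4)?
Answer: 0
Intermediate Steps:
M = 2*I*√2 (M = √(-8) = 2*I*√2 ≈ 2.8284*I)
I = 0 (I = ((1 + 2*I*√2)*0)*(0 - 1*(-4)) = 0*(0 + 4) = 0*4 = 0)
V = 108 (V = 66 + 42 = 108)
I*(141 + V) = 0*(141 + 108) = 0*249 = 0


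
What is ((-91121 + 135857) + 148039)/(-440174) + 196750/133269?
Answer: 60913303025/58661548806 ≈ 1.0384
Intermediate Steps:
((-91121 + 135857) + 148039)/(-440174) + 196750/133269 = (44736 + 148039)*(-1/440174) + 196750*(1/133269) = 192775*(-1/440174) + 196750/133269 = -192775/440174 + 196750/133269 = 60913303025/58661548806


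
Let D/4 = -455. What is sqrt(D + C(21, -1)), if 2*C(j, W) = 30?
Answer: 19*I*sqrt(5) ≈ 42.485*I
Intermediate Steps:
D = -1820 (D = 4*(-455) = -1820)
C(j, W) = 15 (C(j, W) = (1/2)*30 = 15)
sqrt(D + C(21, -1)) = sqrt(-1820 + 15) = sqrt(-1805) = 19*I*sqrt(5)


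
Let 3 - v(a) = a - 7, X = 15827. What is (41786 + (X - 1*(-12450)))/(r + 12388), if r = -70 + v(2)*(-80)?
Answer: 70063/11678 ≈ 5.9996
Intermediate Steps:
v(a) = 10 - a (v(a) = 3 - (a - 7) = 3 - (-7 + a) = 3 + (7 - a) = 10 - a)
r = -710 (r = -70 + (10 - 1*2)*(-80) = -70 + (10 - 2)*(-80) = -70 + 8*(-80) = -70 - 640 = -710)
(41786 + (X - 1*(-12450)))/(r + 12388) = (41786 + (15827 - 1*(-12450)))/(-710 + 12388) = (41786 + (15827 + 12450))/11678 = (41786 + 28277)*(1/11678) = 70063*(1/11678) = 70063/11678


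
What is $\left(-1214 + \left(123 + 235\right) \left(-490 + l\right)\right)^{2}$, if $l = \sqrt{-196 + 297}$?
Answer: $31212514520 - 126469944 \sqrt{101} \approx 2.9941 \cdot 10^{10}$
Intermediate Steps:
$l = \sqrt{101} \approx 10.05$
$\left(-1214 + \left(123 + 235\right) \left(-490 + l\right)\right)^{2} = \left(-1214 + \left(123 + 235\right) \left(-490 + \sqrt{101}\right)\right)^{2} = \left(-1214 + 358 \left(-490 + \sqrt{101}\right)\right)^{2} = \left(-1214 - \left(175420 - 358 \sqrt{101}\right)\right)^{2} = \left(-176634 + 358 \sqrt{101}\right)^{2}$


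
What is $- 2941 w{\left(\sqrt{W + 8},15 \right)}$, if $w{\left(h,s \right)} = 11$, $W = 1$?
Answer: $-32351$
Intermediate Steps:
$- 2941 w{\left(\sqrt{W + 8},15 \right)} = \left(-2941\right) 11 = -32351$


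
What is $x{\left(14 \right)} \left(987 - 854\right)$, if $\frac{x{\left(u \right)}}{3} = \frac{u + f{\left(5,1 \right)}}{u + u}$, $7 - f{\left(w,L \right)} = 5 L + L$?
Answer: $\frac{855}{4} \approx 213.75$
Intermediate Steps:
$f{\left(w,L \right)} = 7 - 6 L$ ($f{\left(w,L \right)} = 7 - \left(5 L + L\right) = 7 - 6 L$)
$x{\left(u \right)} = \frac{3 \left(1 + u\right)}{2 u}$ ($x{\left(u \right)} = 3 \frac{u + \left(7 - 6\right)}{u + u} = 3 \frac{u + \left(7 - 6\right)}{2 u} = 3 \left(u + 1\right) \frac{1}{2 u} = 3 \left(1 + u\right) \frac{1}{2 u} = 3 \frac{1 + u}{2 u} = \frac{3 \left(1 + u\right)}{2 u}$)
$x{\left(14 \right)} \left(987 - 854\right) = \frac{3 \left(1 + 14\right)}{2 \cdot 14} \left(987 - 854\right) = \frac{3}{2} \cdot \frac{1}{14} \cdot 15 \cdot 133 = \frac{45}{28} \cdot 133 = \frac{855}{4}$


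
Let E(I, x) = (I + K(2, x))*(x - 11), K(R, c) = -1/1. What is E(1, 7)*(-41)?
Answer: 0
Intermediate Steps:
K(R, c) = -1 (K(R, c) = -1*1 = -1)
E(I, x) = (-1 + I)*(-11 + x) (E(I, x) = (I - 1)*(x - 11) = (-1 + I)*(-11 + x))
E(1, 7)*(-41) = (11 - 1*7 - 11*1 + 1*7)*(-41) = (11 - 7 - 11 + 7)*(-41) = 0*(-41) = 0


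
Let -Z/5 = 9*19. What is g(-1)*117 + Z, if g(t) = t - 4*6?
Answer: -3780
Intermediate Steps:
g(t) = -24 + t (g(t) = t - 24 = -24 + t)
Z = -855 (Z = -45*19 = -5*171 = -855)
g(-1)*117 + Z = (-24 - 1)*117 - 855 = -25*117 - 855 = -2925 - 855 = -3780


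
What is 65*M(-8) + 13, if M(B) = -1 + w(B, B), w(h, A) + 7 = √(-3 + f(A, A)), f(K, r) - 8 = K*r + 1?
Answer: -507 + 65*√70 ≈ 36.829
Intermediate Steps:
f(K, r) = 9 + K*r (f(K, r) = 8 + (K*r + 1) = 8 + (1 + K*r) = 9 + K*r)
w(h, A) = -7 + √(6 + A²) (w(h, A) = -7 + √(-3 + (9 + A*A)) = -7 + √(-3 + (9 + A²)) = -7 + √(6 + A²))
M(B) = -8 + √(6 + B²) (M(B) = -1 + (-7 + √(6 + B²)) = -8 + √(6 + B²))
65*M(-8) + 13 = 65*(-8 + √(6 + (-8)²)) + 13 = 65*(-8 + √(6 + 64)) + 13 = 65*(-8 + √70) + 13 = (-520 + 65*√70) + 13 = -507 + 65*√70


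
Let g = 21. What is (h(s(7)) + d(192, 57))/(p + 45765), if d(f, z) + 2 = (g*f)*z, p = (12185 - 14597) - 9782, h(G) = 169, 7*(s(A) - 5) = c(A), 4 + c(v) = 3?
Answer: 229991/33571 ≈ 6.8509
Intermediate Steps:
c(v) = -1 (c(v) = -4 + 3 = -1)
s(A) = 34/7 (s(A) = 5 + (⅐)*(-1) = 5 - ⅐ = 34/7)
p = -12194 (p = -2412 - 9782 = -12194)
d(f, z) = -2 + 21*f*z (d(f, z) = -2 + (21*f)*z = -2 + 21*f*z)
(h(s(7)) + d(192, 57))/(p + 45765) = (169 + (-2 + 21*192*57))/(-12194 + 45765) = (169 + (-2 + 229824))/33571 = (169 + 229822)*(1/33571) = 229991*(1/33571) = 229991/33571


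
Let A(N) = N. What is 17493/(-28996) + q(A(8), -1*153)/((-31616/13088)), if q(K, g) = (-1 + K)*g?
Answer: 792755985/1790503 ≈ 442.76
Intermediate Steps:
q(K, g) = g*(-1 + K)
17493/(-28996) + q(A(8), -1*153)/((-31616/13088)) = 17493/(-28996) + ((-1*153)*(-1 + 8))/((-31616/13088)) = 17493*(-1/28996) + (-153*7)/((-31616*1/13088)) = -17493/28996 - 1071/(-988/409) = -17493/28996 - 1071*(-409/988) = -17493/28996 + 438039/988 = 792755985/1790503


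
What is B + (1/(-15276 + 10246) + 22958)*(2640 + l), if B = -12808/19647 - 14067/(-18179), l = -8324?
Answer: -117217469299757679239/898264474695 ≈ -1.3049e+8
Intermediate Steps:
B = 43537717/357162813 (B = -12808*1/19647 - 14067*(-1/18179) = -12808/19647 + 14067/18179 = 43537717/357162813 ≈ 0.12190)
B + (1/(-15276 + 10246) + 22958)*(2640 + l) = 43537717/357162813 + (1/(-15276 + 10246) + 22958)*(2640 - 8324) = 43537717/357162813 + (1/(-5030) + 22958)*(-5684) = 43537717/357162813 + (-1/5030 + 22958)*(-5684) = 43537717/357162813 + (115478739/5030)*(-5684) = 43537717/357162813 - 328190576238/2515 = -117217469299757679239/898264474695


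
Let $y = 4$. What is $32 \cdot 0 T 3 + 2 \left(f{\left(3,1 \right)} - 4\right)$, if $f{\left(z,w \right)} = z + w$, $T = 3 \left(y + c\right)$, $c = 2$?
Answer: $0$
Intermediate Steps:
$T = 18$ ($T = 3 \left(4 + 2\right) = 3 \cdot 6 = 18$)
$f{\left(z,w \right)} = w + z$
$32 \cdot 0 T 3 + 2 \left(f{\left(3,1 \right)} - 4\right) = 32 \cdot 0 \cdot 18 \cdot 3 + 2 \left(\left(1 + 3\right) - 4\right) = 32 \cdot 0 \cdot 3 + 2 \left(4 - 4\right) = 32 \cdot 0 + 2 \cdot 0 = 0 + 0 = 0$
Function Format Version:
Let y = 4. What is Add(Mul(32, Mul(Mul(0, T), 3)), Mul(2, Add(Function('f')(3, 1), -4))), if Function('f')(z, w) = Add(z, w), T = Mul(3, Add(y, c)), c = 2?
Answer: 0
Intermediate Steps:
T = 18 (T = Mul(3, Add(4, 2)) = Mul(3, 6) = 18)
Function('f')(z, w) = Add(w, z)
Add(Mul(32, Mul(Mul(0, T), 3)), Mul(2, Add(Function('f')(3, 1), -4))) = Add(Mul(32, Mul(Mul(0, 18), 3)), Mul(2, Add(Add(1, 3), -4))) = Add(Mul(32, Mul(0, 3)), Mul(2, Add(4, -4))) = Add(Mul(32, 0), Mul(2, 0)) = Add(0, 0) = 0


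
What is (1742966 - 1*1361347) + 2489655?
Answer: 2871274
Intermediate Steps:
(1742966 - 1*1361347) + 2489655 = (1742966 - 1361347) + 2489655 = 381619 + 2489655 = 2871274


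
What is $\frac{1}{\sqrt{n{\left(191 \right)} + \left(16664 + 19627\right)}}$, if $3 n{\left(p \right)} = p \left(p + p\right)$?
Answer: $\frac{\sqrt{545505}}{181835} \approx 0.0040618$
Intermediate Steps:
$n{\left(p \right)} = \frac{2 p^{2}}{3}$ ($n{\left(p \right)} = \frac{p \left(p + p\right)}{3} = \frac{p 2 p}{3} = \frac{2 p^{2}}{3}$)
$\frac{1}{\sqrt{n{\left(191 \right)} + \left(16664 + 19627\right)}} = \frac{1}{\sqrt{\frac{2 \cdot 191^{2}}{3} + \left(16664 + 19627\right)}} = \frac{1}{\sqrt{\frac{2}{3} \cdot 36481 + 36291}} = \frac{1}{\sqrt{\frac{72962}{3} + 36291}} = \frac{1}{\sqrt{\frac{181835}{3}}} = \frac{1}{\frac{1}{3} \sqrt{545505}} = \frac{\sqrt{545505}}{181835}$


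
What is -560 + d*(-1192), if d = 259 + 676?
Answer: -1115080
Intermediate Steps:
d = 935
-560 + d*(-1192) = -560 + 935*(-1192) = -560 - 1114520 = -1115080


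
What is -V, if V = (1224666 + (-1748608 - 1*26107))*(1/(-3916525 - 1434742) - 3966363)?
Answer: -11674827115861264178/5351267 ≈ -2.1817e+12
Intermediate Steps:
V = 11674827115861264178/5351267 (V = (1224666 + (-1748608 - 26107))*(1/(-5351267) - 3966363) = (1224666 - 1774715)*(-1/5351267 - 3966363) = -550049*(-21225067431922/5351267) = 11674827115861264178/5351267 ≈ 2.1817e+12)
-V = -1*11674827115861264178/5351267 = -11674827115861264178/5351267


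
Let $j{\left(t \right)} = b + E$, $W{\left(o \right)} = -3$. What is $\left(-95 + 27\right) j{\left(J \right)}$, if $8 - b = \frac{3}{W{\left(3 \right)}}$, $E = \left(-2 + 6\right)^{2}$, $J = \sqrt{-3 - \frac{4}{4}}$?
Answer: $-1700$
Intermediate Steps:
$J = 2 i$ ($J = \sqrt{-3 - 1} = \sqrt{-4} = 2 i \approx 2.0 i$)
$E = 16$ ($E = 4^{2} = 16$)
$b = 9$ ($b = 8 - \frac{3}{-3} = 8 - 3 \left(- \frac{1}{3}\right) = 8 - -1 = 8 + 1 = 9$)
$j{\left(t \right)} = 25$ ($j{\left(t \right)} = 9 + 16 = 25$)
$\left(-95 + 27\right) j{\left(J \right)} = \left(-95 + 27\right) 25 = \left(-68\right) 25 = -1700$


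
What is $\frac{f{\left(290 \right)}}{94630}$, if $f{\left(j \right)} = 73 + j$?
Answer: $\frac{363}{94630} \approx 0.003836$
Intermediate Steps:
$\frac{f{\left(290 \right)}}{94630} = \frac{73 + 290}{94630} = 363 \cdot \frac{1}{94630} = \frac{363}{94630}$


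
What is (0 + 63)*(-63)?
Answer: -3969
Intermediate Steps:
(0 + 63)*(-63) = 63*(-63) = -3969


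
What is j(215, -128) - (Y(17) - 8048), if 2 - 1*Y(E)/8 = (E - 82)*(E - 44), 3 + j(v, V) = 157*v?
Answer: 55824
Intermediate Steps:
j(v, V) = -3 + 157*v
Y(E) = 16 - 8*(-82 + E)*(-44 + E) (Y(E) = 16 - 8*(E - 82)*(E - 44) = 16 - 8*(-82 + E)*(-44 + E))
j(215, -128) - (Y(17) - 8048) = (-3 + 157*215) - ((-28848 - 8*17² + 1008*17) - 8048) = (-3 + 33755) - ((-28848 - 8*289 + 17136) - 8048) = 33752 - ((-28848 - 2312 + 17136) - 8048) = 33752 - (-14024 - 8048) = 33752 - 1*(-22072) = 33752 + 22072 = 55824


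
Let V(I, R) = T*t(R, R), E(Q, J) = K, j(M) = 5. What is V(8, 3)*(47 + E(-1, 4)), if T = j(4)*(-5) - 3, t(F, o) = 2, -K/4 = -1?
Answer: -2856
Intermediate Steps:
K = 4 (K = -4*(-1) = 4)
E(Q, J) = 4
T = -28 (T = 5*(-5) - 3 = -25 - 3 = -28)
V(I, R) = -56 (V(I, R) = -28*2 = -56)
V(8, 3)*(47 + E(-1, 4)) = -56*(47 + 4) = -56*51 = -2856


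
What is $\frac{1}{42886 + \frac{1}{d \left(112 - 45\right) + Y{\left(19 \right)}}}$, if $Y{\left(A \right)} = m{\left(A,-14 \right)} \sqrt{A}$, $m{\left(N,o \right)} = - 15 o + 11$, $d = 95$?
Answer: $\frac{99861933313}{4282678888118341} + \frac{13 \sqrt{19}}{4282678888118341} \approx 2.3318 \cdot 10^{-5}$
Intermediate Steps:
$m{\left(N,o \right)} = 11 - 15 o$
$Y{\left(A \right)} = 221 \sqrt{A}$ ($Y{\left(A \right)} = \left(11 - -210\right) \sqrt{A} = \left(11 + 210\right) \sqrt{A} = 221 \sqrt{A}$)
$\frac{1}{42886 + \frac{1}{d \left(112 - 45\right) + Y{\left(19 \right)}}} = \frac{1}{42886 + \frac{1}{95 \left(112 - 45\right) + 221 \sqrt{19}}} = \frac{1}{42886 + \frac{1}{95 \cdot 67 + 221 \sqrt{19}}} = \frac{1}{42886 + \frac{1}{6365 + 221 \sqrt{19}}}$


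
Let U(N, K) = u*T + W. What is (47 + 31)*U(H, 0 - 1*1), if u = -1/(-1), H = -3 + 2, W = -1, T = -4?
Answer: -390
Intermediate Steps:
H = -1
u = 1 (u = -1*(-1) = 1)
U(N, K) = -5 (U(N, K) = 1*(-4) - 1 = -4 - 1 = -5)
(47 + 31)*U(H, 0 - 1*1) = (47 + 31)*(-5) = 78*(-5) = -390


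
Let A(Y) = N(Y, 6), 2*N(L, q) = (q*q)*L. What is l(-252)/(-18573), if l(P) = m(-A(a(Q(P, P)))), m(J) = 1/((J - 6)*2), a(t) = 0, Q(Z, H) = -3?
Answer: 1/222876 ≈ 4.4868e-6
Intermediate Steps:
N(L, q) = L*q**2/2 (N(L, q) = ((q*q)*L)/2 = (q**2*L)/2 = (L*q**2)/2 = L*q**2/2)
A(Y) = 18*Y (A(Y) = (1/2)*Y*6**2 = (1/2)*Y*36 = 18*Y)
m(J) = 1/(2*(-6 + J)) (m(J) = (1/2)/(-6 + J) = 1/(2*(-6 + J)))
l(P) = -1/12 (l(P) = 1/(2*(-6 - 18*0)) = 1/(2*(-6 - 1*0)) = 1/(2*(-6 + 0)) = (1/2)/(-6) = (1/2)*(-1/6) = -1/12)
l(-252)/(-18573) = -1/12/(-18573) = -1/12*(-1/18573) = 1/222876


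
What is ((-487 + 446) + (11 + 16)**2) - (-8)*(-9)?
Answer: 616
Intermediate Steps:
((-487 + 446) + (11 + 16)**2) - (-8)*(-9) = (-41 + 27**2) - 1*72 = (-41 + 729) - 72 = 688 - 72 = 616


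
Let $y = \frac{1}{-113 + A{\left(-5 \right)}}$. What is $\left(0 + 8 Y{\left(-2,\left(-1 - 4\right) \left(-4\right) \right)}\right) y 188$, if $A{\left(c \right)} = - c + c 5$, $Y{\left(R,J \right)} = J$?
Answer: $- \frac{30080}{133} \approx -226.17$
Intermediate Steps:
$A{\left(c \right)} = 4 c$ ($A{\left(c \right)} = - c + 5 c = 4 c$)
$y = - \frac{1}{133}$ ($y = \frac{1}{-113 + 4 \left(-5\right)} = \frac{1}{-113 - 20} = \frac{1}{-133} = - \frac{1}{133} \approx -0.0075188$)
$\left(0 + 8 Y{\left(-2,\left(-1 - 4\right) \left(-4\right) \right)}\right) y 188 = \left(0 + 8 \left(-1 - 4\right) \left(-4\right)\right) \left(- \frac{1}{133}\right) 188 = \left(0 + 8 \left(\left(-5\right) \left(-4\right)\right)\right) \left(- \frac{1}{133}\right) 188 = \left(0 + 8 \cdot 20\right) \left(- \frac{1}{133}\right) 188 = \left(0 + 160\right) \left(- \frac{1}{133}\right) 188 = 160 \left(- \frac{1}{133}\right) 188 = \left(- \frac{160}{133}\right) 188 = - \frac{30080}{133}$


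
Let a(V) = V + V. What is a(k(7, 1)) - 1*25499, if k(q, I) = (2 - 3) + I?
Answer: -25499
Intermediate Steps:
k(q, I) = -1 + I
a(V) = 2*V
a(k(7, 1)) - 1*25499 = 2*(-1 + 1) - 1*25499 = 2*0 - 25499 = 0 - 25499 = -25499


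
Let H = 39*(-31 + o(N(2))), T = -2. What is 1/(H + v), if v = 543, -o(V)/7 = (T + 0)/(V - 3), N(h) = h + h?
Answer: -1/120 ≈ -0.0083333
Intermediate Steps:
N(h) = 2*h
o(V) = 14/(-3 + V) (o(V) = -7*(-2 + 0)/(V - 3) = -(-14)/(-3 + V) = 14/(-3 + V))
H = -663 (H = 39*(-31 + 14/(-3 + 2*2)) = 39*(-31 + 14/(-3 + 4)) = 39*(-31 + 14/1) = 39*(-31 + 14*1) = 39*(-31 + 14) = 39*(-17) = -663)
1/(H + v) = 1/(-663 + 543) = 1/(-120) = -1/120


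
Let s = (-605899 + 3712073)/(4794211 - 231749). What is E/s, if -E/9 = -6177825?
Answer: 126837413123175/1553087 ≈ 8.1668e+7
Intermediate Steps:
E = 55600425 (E = -9*(-6177825) = 55600425)
s = 1553087/2281231 (s = 3106174/4562462 = 3106174*(1/4562462) = 1553087/2281231 ≈ 0.68081)
E/s = 55600425/(1553087/2281231) = 55600425*(2281231/1553087) = 126837413123175/1553087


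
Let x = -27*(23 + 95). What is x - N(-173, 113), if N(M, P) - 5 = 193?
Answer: -3384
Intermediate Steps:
N(M, P) = 198 (N(M, P) = 5 + 193 = 198)
x = -3186 (x = -27*118 = -3186)
x - N(-173, 113) = -3186 - 1*198 = -3186 - 198 = -3384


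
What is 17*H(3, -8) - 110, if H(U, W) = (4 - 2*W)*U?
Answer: 910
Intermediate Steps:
H(U, W) = U*(4 - 2*W)
17*H(3, -8) - 110 = 17*(2*3*(2 - 1*(-8))) - 110 = 17*(2*3*(2 + 8)) - 110 = 17*(2*3*10) - 110 = 17*60 - 110 = 1020 - 110 = 910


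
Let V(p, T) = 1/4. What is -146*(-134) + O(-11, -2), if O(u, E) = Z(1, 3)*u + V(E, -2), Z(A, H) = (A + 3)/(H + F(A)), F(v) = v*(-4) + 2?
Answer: 78081/4 ≈ 19520.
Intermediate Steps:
F(v) = 2 - 4*v (F(v) = -4*v + 2 = 2 - 4*v)
Z(A, H) = (3 + A)/(2 + H - 4*A) (Z(A, H) = (A + 3)/(H + (2 - 4*A)) = (3 + A)/(2 + H - 4*A))
V(p, T) = ¼
O(u, E) = ¼ + 4*u (O(u, E) = ((3 + 1)/(2 + 3 - 4*1))*u + ¼ = (4/(2 + 3 - 4))*u + ¼ = (4/1)*u + ¼ = (1*4)*u + ¼ = 4*u + ¼ = ¼ + 4*u)
-146*(-134) + O(-11, -2) = -146*(-134) + (¼ + 4*(-11)) = 19564 + (¼ - 44) = 19564 - 175/4 = 78081/4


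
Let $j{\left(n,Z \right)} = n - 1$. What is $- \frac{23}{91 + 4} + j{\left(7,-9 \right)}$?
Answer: $\frac{547}{95} \approx 5.7579$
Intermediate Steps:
$j{\left(n,Z \right)} = -1 + n$
$- \frac{23}{91 + 4} + j{\left(7,-9 \right)} = - \frac{23}{91 + 4} + \left(-1 + 7\right) = - \frac{23}{95} + 6 = \frac{547}{95}$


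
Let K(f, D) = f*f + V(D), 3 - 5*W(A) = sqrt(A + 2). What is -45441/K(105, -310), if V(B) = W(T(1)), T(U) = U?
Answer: -4175119080/1013032127 - 75735*sqrt(3)/1013032127 ≈ -4.1215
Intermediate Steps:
W(A) = 3/5 - sqrt(2 + A)/5 (W(A) = 3/5 - sqrt(A + 2)/5 = 3/5 - sqrt(2 + A)/5)
V(B) = 3/5 - sqrt(3)/5 (V(B) = 3/5 - sqrt(2 + 1)/5 = 3/5 - sqrt(3)/5)
K(f, D) = 3/5 + f**2 - sqrt(3)/5 (K(f, D) = f*f + (3/5 - sqrt(3)/5) = f**2 + (3/5 - sqrt(3)/5) = 3/5 + f**2 - sqrt(3)/5)
-45441/K(105, -310) = -45441/(3/5 + 105**2 - sqrt(3)/5) = -45441/(3/5 + 11025 - sqrt(3)/5) = -45441/(55128/5 - sqrt(3)/5)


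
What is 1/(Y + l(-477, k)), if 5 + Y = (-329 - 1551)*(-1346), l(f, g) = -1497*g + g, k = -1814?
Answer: 1/5244219 ≈ 1.9069e-7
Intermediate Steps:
l(f, g) = -1496*g
Y = 2530475 (Y = -5 + (-329 - 1551)*(-1346) = -5 - 1880*(-1346) = -5 + 2530480 = 2530475)
1/(Y + l(-477, k)) = 1/(2530475 - 1496*(-1814)) = 1/(2530475 + 2713744) = 1/5244219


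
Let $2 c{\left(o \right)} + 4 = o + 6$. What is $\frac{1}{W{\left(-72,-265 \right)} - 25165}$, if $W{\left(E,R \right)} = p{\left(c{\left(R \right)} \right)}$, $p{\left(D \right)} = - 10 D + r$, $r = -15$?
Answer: $- \frac{1}{23865} \approx -4.1902 \cdot 10^{-5}$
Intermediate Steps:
$c{\left(o \right)} = 1 + \frac{o}{2}$ ($c{\left(o \right)} = -2 + \frac{o + 6}{2} = -2 + \frac{6 + o}{2} = -2 + \left(3 + \frac{o}{2}\right) = 1 + \frac{o}{2}$)
$p{\left(D \right)} = -15 - 10 D$ ($p{\left(D \right)} = - 10 D - 15 = -15 - 10 D$)
$W{\left(E,R \right)} = -25 - 5 R$ ($W{\left(E,R \right)} = -15 - 10 \left(1 + \frac{R}{2}\right) = -15 - \left(10 + 5 R\right) = -25 - 5 R$)
$\frac{1}{W{\left(-72,-265 \right)} - 25165} = \frac{1}{\left(-25 - -1325\right) - 25165} = \frac{1}{\left(-25 + 1325\right) - 25165} = \frac{1}{1300 - 25165} = \frac{1}{-23865} = - \frac{1}{23865}$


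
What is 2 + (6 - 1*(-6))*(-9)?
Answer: -106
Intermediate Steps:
2 + (6 - 1*(-6))*(-9) = 2 + (6 + 6)*(-9) = 2 + 12*(-9) = 2 - 108 = -106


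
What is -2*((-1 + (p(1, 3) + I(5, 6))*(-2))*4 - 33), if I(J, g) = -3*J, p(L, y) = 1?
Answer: -150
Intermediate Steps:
-2*((-1 + (p(1, 3) + I(5, 6))*(-2))*4 - 33) = -2*((-1 + (1 - 3*5)*(-2))*4 - 33) = -2*((-1 + (1 - 15)*(-2))*4 - 33) = -2*((-1 - 14*(-2))*4 - 33) = -2*((-1 + 28)*4 - 33) = -2*(27*4 - 33) = -2*(108 - 33) = -2*75 = -150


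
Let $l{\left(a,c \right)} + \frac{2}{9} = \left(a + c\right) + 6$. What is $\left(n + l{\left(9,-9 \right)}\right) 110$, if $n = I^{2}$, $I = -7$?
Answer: $\frac{54230}{9} \approx 6025.6$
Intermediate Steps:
$l{\left(a,c \right)} = \frac{52}{9} + a + c$ ($l{\left(a,c \right)} = - \frac{2}{9} + \left(\left(a + c\right) + 6\right) = - \frac{2}{9} + \left(6 + a + c\right) = \frac{52}{9} + a + c$)
$n = 49$ ($n = \left(-7\right)^{2} = 49$)
$\left(n + l{\left(9,-9 \right)}\right) 110 = \left(49 + \left(\frac{52}{9} + 9 - 9\right)\right) 110 = \left(49 + \frac{52}{9}\right) 110 = \frac{493}{9} \cdot 110 = \frac{54230}{9}$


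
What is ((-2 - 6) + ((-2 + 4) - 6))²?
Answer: 144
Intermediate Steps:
((-2 - 6) + ((-2 + 4) - 6))² = (-8 + (2 - 6))² = (-8 - 4)² = (-12)² = 144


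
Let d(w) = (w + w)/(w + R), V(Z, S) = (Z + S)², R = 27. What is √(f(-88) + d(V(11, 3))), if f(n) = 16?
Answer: 6*√24530/223 ≈ 4.2140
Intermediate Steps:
V(Z, S) = (S + Z)²
d(w) = 2*w/(27 + w) (d(w) = (w + w)/(w + 27) = (2*w)/(27 + w) = 2*w/(27 + w))
√(f(-88) + d(V(11, 3))) = √(16 + 2*(3 + 11)²/(27 + (3 + 11)²)) = √(16 + 2*14²/(27 + 14²)) = √(16 + 2*196/(27 + 196)) = √(16 + 2*196/223) = √(16 + 2*196*(1/223)) = √(16 + 392/223) = √(3960/223) = 6*√24530/223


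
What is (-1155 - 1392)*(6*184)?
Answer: -2811888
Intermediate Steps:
(-1155 - 1392)*(6*184) = -2547*1104 = -2811888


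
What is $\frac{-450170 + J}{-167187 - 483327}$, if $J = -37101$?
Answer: $\frac{487271}{650514} \approx 0.74905$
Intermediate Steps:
$\frac{-450170 + J}{-167187 - 483327} = \frac{-450170 - 37101}{-167187 - 483327} = - \frac{487271}{-650514} = \left(-487271\right) \left(- \frac{1}{650514}\right) = \frac{487271}{650514}$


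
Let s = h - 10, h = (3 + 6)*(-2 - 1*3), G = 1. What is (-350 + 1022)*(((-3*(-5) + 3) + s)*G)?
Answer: -24864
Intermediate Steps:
h = -45 (h = 9*(-2 - 3) = 9*(-5) = -45)
s = -55 (s = -45 - 10 = -55)
(-350 + 1022)*(((-3*(-5) + 3) + s)*G) = (-350 + 1022)*(((-3*(-5) + 3) - 55)*1) = 672*(((15 + 3) - 55)*1) = 672*((18 - 55)*1) = 672*(-37*1) = 672*(-37) = -24864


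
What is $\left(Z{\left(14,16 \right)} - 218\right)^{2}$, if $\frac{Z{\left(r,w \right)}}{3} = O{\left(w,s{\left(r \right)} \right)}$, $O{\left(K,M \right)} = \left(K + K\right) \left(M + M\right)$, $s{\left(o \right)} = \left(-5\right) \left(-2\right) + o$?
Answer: $19272100$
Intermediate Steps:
$s{\left(o \right)} = 10 + o$
$O{\left(K,M \right)} = 4 K M$ ($O{\left(K,M \right)} = 2 K 2 M = 4 K M$)
$Z{\left(r,w \right)} = 12 w \left(10 + r\right)$ ($Z{\left(r,w \right)} = 3 \cdot 4 w \left(10 + r\right) = 12 w \left(10 + r\right)$)
$\left(Z{\left(14,16 \right)} - 218\right)^{2} = \left(12 \cdot 16 \left(10 + 14\right) - 218\right)^{2} = \left(12 \cdot 16 \cdot 24 - 218\right)^{2} = \left(4608 - 218\right)^{2} = 4390^{2} = 19272100$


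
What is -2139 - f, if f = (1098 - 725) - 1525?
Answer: -987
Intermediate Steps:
f = -1152 (f = 373 - 1525 = -1152)
-2139 - f = -2139 - 1*(-1152) = -2139 + 1152 = -987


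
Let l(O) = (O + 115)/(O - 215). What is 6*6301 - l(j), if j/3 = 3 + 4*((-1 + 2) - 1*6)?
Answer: 5028230/133 ≈ 37806.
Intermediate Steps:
j = -51 (j = 3*(3 + 4*((-1 + 2) - 1*6)) = 3*(3 + 4*(1 - 6)) = 3*(3 + 4*(-5)) = 3*(3 - 20) = 3*(-17) = -51)
l(O) = (115 + O)/(-215 + O)
6*6301 - l(j) = 6*6301 - (115 - 51)/(-215 - 51) = 37806 - 64/(-266) = 37806 - (-1)*64/266 = 37806 - 1*(-32/133) = 37806 + 32/133 = 5028230/133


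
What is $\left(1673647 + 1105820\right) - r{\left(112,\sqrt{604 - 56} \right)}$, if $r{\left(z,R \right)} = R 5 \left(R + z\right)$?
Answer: $2776727 - 1120 \sqrt{137} \approx 2.7636 \cdot 10^{6}$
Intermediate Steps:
$r{\left(z,R \right)} = 5 R \left(R + z\right)$
$\left(1673647 + 1105820\right) - r{\left(112,\sqrt{604 - 56} \right)} = \left(1673647 + 1105820\right) - 5 \sqrt{604 - 56} \left(\sqrt{604 - 56} + 112\right) = 2779467 - 5 \sqrt{548} \left(\sqrt{548} + 112\right) = 2779467 - 5 \cdot 2 \sqrt{137} \left(2 \sqrt{137} + 112\right) = 2779467 - 5 \cdot 2 \sqrt{137} \left(112 + 2 \sqrt{137}\right) = 2779467 - 10 \sqrt{137} \left(112 + 2 \sqrt{137}\right)$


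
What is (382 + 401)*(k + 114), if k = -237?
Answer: -96309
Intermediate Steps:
(382 + 401)*(k + 114) = (382 + 401)*(-237 + 114) = 783*(-123) = -96309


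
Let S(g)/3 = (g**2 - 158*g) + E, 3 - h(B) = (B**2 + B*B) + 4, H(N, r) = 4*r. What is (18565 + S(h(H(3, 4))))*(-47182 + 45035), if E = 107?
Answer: -2257688585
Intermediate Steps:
h(B) = -1 - 2*B**2 (h(B) = 3 - ((B**2 + B*B) + 4) = 3 - ((B**2 + B**2) + 4) = 3 - (2*B**2 + 4) = 3 - (4 + 2*B**2) = 3 + (-4 - 2*B**2) = -1 - 2*B**2)
S(g) = 321 - 474*g + 3*g**2 (S(g) = 3*((g**2 - 158*g) + 107) = 3*(107 + g**2 - 158*g) = 321 - 474*g + 3*g**2)
(18565 + S(h(H(3, 4))))*(-47182 + 45035) = (18565 + (321 - 474*(-1 - 2*(4*4)**2) + 3*(-1 - 2*(4*4)**2)**2))*(-47182 + 45035) = (18565 + (321 - 474*(-1 - 2*16**2) + 3*(-1 - 2*16**2)**2))*(-2147) = (18565 + (321 - 474*(-1 - 2*256) + 3*(-1 - 2*256)**2))*(-2147) = (18565 + (321 - 474*(-1 - 512) + 3*(-1 - 512)**2))*(-2147) = (18565 + (321 - 474*(-513) + 3*(-513)**2))*(-2147) = (18565 + (321 + 243162 + 3*263169))*(-2147) = (18565 + (321 + 243162 + 789507))*(-2147) = (18565 + 1032990)*(-2147) = 1051555*(-2147) = -2257688585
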